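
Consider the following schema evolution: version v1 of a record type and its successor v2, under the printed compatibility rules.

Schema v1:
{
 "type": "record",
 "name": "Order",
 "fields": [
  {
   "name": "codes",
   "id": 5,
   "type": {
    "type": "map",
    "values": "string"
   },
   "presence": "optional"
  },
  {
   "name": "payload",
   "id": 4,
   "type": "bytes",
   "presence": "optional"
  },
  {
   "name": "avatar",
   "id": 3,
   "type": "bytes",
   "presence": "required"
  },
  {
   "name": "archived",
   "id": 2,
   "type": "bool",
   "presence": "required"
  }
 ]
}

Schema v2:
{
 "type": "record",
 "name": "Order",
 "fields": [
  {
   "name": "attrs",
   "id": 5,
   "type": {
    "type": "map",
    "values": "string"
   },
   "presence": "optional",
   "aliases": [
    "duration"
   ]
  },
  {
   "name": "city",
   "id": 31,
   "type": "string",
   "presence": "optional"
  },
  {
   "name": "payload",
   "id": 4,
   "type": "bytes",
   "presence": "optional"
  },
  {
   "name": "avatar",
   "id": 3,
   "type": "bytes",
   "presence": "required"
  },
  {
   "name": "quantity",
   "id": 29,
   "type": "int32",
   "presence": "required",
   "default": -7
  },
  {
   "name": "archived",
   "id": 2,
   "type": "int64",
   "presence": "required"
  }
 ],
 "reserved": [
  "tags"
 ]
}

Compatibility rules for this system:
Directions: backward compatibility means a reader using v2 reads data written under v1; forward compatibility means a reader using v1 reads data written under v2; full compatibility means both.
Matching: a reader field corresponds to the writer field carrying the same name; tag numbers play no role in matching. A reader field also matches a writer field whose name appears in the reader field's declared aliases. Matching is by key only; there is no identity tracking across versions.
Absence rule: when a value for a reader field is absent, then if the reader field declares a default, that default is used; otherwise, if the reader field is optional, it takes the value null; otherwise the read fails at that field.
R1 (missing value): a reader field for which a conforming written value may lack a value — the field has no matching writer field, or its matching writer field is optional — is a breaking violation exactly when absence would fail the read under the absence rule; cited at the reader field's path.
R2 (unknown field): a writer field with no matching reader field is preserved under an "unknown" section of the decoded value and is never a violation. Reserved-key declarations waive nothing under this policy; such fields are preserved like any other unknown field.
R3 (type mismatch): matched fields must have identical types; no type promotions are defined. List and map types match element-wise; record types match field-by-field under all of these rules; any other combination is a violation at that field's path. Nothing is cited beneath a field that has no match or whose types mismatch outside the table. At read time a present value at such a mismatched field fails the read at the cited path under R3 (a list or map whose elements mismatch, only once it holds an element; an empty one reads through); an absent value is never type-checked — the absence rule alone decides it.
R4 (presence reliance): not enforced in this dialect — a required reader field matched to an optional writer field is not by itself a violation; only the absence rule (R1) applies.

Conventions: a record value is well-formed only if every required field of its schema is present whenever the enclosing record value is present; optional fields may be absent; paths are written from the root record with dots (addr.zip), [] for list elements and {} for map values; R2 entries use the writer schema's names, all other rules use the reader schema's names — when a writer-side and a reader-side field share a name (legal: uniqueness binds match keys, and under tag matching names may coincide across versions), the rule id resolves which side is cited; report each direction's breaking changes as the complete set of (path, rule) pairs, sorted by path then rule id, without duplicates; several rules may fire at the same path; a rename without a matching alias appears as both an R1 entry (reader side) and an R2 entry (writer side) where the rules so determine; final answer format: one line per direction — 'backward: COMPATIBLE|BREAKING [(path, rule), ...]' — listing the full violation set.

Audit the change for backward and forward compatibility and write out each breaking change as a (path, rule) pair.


backward: BREAKING [(archived, R3)]; forward: BREAKING [(archived, R3)]

in Order below, arrows point writer -> reader
backward pass over Order, reader schema v2, writer schema v1:
  no writer field matches reader attrs
  no writer field matches reader city
  payload: paired with writer payload (bytes -> bytes; writer optional)
  avatar: paired with writer avatar (bytes -> bytes; writer required)
  no writer field matches reader quantity
  archived: paired with writer archived (bool -> int64; writer required)
  codes (writer side), unknown to reader
  R3 fires at archived
  backward on Order therefore BREAKING (1)
forward pass over Order, reader schema v1, writer schema v2:
  no writer field matches reader codes
  payload: paired with writer payload (bytes -> bytes; writer optional)
  avatar: paired with writer avatar (bytes -> bytes; writer required)
  archived: paired with writer archived (int64 -> bool; writer required)
  attrs (writer side), unknown to reader
  city (writer side), unknown to reader
  quantity (writer side), unknown to reader
  R3 fires at archived
  forward on Order therefore BREAKING (1)


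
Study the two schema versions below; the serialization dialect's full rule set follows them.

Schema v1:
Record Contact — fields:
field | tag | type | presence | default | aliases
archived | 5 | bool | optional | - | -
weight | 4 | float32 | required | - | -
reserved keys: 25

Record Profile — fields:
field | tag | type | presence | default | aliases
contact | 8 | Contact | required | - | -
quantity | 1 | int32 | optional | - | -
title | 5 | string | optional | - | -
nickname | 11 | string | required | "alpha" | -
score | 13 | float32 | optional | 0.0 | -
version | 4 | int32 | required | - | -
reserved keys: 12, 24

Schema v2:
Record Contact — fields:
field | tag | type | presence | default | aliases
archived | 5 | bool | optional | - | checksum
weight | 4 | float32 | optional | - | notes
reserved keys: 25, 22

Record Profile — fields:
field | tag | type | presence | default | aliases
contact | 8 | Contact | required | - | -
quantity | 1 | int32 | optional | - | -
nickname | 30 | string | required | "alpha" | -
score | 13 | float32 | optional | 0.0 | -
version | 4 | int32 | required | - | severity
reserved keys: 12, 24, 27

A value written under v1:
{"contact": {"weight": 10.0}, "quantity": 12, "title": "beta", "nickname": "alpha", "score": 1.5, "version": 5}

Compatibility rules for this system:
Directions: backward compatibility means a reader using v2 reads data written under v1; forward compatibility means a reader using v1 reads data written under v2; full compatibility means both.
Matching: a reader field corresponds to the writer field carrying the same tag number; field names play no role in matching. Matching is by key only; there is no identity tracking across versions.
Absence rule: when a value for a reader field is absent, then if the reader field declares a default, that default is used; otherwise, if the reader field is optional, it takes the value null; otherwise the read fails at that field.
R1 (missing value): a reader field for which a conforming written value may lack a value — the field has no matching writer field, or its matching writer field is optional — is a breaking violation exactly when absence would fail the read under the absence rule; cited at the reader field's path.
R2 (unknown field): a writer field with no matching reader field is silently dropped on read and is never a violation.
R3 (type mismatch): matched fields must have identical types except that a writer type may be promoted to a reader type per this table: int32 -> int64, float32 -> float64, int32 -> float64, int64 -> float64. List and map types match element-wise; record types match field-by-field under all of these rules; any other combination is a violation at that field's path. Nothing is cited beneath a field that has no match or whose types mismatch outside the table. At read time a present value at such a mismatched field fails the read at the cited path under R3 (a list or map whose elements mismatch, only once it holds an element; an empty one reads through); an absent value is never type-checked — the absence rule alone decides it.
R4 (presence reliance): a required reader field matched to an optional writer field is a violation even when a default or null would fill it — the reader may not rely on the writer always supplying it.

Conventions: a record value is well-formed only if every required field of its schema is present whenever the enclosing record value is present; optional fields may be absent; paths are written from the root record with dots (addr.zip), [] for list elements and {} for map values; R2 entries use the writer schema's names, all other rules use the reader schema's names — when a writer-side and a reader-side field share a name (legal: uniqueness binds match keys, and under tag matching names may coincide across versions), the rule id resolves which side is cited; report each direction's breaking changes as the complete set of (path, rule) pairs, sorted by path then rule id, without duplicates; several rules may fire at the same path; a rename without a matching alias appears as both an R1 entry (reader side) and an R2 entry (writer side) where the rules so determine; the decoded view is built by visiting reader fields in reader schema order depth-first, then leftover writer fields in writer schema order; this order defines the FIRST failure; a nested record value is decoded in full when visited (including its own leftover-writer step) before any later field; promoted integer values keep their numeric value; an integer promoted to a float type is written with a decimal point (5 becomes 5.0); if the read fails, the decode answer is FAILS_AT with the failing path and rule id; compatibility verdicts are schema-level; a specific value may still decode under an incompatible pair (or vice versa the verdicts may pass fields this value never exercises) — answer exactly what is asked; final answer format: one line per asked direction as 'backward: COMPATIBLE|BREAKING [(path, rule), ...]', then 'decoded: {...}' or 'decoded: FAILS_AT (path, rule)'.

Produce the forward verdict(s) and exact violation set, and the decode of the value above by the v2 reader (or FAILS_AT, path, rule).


forward: BREAKING [(contact.weight, R1), (contact.weight, R4)]; decoded: {"contact": {"archived": null, "weight": 10.0}, "quantity": 12, "nickname": "alpha", "score": 1.5, "version": 5}

arrows below run writer -> reader for Profile
forward for Profile (reader v1, writer v2):
  writer required, Contact -> Contact: reader contact maps from writer contact
  writer optional, int32 -> int32: reader quantity maps from writer quantity
  no writer field matches reader title
  no writer field matches reader nickname
  writer optional, float32 -> float32: reader score maps from writer score
  writer required, int32 -> int32: reader version maps from writer version
  nickname (writer side), unknown to reader
  writer optional, bool -> bool: reader contact.archived maps from writer contact.archived
  writer optional, float32 -> float32: reader contact.weight maps from writer contact.weight
  rule R1 violated at contact.weight
  rule R4 violated at contact.weight
  => forward verdict for Profile: BREAKING, 2 violation(s)
decode walk for Profile under reader schema v2:
  contact.archived := null (absent, optional -> null)
  contact.weight := 10.0
  quantity := 12
  nickname := "alpha" (absent -> default)
  score := 1.5
  version := 5
  writer title: unknown -> dropped
  writer nickname: unknown -> dropped
  => decoded: {"contact": {"archived": null, "weight": 10.0}, "quantity": 12, "nickname": "alpha", "score": 1.5, "version": 5}
ruling out the remaining Profile differences:
  field nickname in record Profile: tag 11 changed to 30 -> triggers nothing under Profile's printed rules — same verdict


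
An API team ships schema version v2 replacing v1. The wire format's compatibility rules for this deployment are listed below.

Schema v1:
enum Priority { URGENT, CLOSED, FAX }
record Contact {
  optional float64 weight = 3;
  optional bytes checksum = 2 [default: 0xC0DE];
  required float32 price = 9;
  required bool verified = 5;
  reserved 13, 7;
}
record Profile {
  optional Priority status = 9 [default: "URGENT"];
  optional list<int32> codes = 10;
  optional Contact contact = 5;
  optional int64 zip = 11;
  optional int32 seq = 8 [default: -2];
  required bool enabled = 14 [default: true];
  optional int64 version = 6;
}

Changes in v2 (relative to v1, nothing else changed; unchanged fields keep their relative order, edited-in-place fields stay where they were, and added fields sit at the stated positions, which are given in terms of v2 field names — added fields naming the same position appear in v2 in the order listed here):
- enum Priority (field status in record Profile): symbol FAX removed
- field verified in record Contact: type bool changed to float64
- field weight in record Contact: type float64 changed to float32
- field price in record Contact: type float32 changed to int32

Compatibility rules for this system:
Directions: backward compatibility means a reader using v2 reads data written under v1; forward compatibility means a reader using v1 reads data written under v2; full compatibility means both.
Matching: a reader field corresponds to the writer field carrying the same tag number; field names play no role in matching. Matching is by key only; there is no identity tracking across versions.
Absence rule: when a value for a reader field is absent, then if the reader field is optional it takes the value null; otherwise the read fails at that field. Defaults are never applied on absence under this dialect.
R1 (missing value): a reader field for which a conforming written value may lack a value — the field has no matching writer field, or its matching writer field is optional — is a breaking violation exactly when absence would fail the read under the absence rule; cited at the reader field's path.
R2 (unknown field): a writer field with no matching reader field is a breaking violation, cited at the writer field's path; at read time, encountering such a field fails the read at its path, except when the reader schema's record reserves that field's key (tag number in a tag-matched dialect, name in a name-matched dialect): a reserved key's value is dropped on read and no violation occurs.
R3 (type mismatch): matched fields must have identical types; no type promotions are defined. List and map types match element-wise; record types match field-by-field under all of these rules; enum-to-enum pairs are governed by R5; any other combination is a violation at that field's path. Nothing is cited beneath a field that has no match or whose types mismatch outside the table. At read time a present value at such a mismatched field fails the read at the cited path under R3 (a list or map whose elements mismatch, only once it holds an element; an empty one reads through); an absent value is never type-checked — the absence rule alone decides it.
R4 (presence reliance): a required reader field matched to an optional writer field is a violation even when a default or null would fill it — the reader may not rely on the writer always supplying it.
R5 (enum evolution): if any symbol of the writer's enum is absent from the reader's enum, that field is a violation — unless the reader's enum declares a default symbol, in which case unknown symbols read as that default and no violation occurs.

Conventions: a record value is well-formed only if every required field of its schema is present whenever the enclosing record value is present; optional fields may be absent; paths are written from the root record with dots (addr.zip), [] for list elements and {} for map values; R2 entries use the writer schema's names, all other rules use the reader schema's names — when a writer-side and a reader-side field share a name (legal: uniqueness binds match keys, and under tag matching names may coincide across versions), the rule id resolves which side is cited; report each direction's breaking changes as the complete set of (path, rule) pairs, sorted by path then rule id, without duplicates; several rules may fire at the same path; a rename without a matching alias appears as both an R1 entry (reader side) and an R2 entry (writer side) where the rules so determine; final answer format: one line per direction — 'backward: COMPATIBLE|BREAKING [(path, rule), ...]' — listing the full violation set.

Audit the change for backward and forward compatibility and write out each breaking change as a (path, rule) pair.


backward: BREAKING [(contact.price, R3), (contact.verified, R3), (contact.weight, R3), (status, R5)]; forward: BREAKING [(contact.price, R3), (contact.verified, R3), (contact.weight, R3)]

the writer's type comes first in each Profile pair
checking backward for Profile: reader v2 against writer v1:
  status <- status (Priority -> Priority, writer optional)
  codes <- codes (list<int32> -> list<int32>, writer optional)
  contact <- contact (Contact -> Contact, writer optional)
  zip <- zip (int64 -> int64, writer optional)
  seq <- seq (int32 -> int32, writer optional)
  enabled <- enabled (bool -> bool, writer required)
  version <- version (int64 -> int64, writer optional)
  contact.weight <- contact.weight (float64 -> float32, writer optional)
  contact.checksum <- contact.checksum (bytes -> bytes, writer optional)
  contact.price <- contact.price (float32 -> int32, writer required)
  contact.verified <- contact.verified (bool -> float64, writer required)
  violation R3 at contact.price
  violation R3 at contact.verified
  violation R3 at contact.weight
  violation R5 at status
  => backward: BREAKING (4)
checking forward for Profile: reader v1 against writer v2:
  status <- status (Priority -> Priority, writer optional)
  codes <- codes (list<int32> -> list<int32>, writer optional)
  contact <- contact (Contact -> Contact, writer optional)
  zip <- zip (int64 -> int64, writer optional)
  seq <- seq (int32 -> int32, writer optional)
  enabled <- enabled (bool -> bool, writer required)
  version <- version (int64 -> int64, writer optional)
  contact.weight <- contact.weight (float32 -> float64, writer optional)
  contact.checksum <- contact.checksum (bytes -> bytes, writer optional)
  contact.price <- contact.price (int32 -> float32, writer required)
  contact.verified <- contact.verified (float64 -> bool, writer required)
  violation R3 at contact.price
  violation R3 at contact.verified
  violation R3 at contact.weight
  => forward: BREAKING (3)


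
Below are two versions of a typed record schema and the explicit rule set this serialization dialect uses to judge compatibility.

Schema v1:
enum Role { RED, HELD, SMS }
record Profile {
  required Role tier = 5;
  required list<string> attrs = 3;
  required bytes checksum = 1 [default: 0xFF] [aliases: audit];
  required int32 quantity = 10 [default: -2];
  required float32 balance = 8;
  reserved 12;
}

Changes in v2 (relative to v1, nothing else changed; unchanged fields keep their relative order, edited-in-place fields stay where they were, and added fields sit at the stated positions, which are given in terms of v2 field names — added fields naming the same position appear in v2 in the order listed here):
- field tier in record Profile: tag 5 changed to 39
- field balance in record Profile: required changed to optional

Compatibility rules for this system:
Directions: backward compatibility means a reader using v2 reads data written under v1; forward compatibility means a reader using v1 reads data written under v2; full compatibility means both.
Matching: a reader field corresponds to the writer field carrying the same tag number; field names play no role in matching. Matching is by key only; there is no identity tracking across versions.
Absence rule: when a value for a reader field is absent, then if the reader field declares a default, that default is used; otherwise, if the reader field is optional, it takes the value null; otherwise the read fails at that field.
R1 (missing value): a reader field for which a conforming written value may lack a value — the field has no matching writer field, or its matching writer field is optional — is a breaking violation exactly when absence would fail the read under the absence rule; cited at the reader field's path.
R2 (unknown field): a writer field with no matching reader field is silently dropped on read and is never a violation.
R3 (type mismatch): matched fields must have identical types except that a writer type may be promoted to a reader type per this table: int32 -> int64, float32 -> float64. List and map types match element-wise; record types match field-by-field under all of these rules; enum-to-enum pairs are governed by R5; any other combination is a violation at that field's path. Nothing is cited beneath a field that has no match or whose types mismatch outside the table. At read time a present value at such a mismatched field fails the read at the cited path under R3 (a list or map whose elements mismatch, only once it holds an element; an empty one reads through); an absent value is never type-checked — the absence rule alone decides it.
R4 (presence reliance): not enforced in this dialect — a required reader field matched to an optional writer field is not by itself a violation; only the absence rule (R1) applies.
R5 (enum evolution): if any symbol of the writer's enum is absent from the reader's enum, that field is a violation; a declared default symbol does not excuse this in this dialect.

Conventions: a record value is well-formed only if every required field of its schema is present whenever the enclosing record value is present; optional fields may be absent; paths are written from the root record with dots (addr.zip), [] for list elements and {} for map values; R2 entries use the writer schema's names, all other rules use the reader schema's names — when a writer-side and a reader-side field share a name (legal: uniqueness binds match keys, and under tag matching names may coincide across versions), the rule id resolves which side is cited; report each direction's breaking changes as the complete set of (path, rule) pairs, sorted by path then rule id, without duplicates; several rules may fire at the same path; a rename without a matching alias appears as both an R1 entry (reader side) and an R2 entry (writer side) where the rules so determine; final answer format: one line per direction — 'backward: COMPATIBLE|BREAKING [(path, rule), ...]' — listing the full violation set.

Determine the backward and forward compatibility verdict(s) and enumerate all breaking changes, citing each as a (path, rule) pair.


backward: BREAKING [(tier, R1)]; forward: BREAKING [(balance, R1), (tier, R1)]

each type pair in Profile: writer, then reader
backward for Profile (reader v2, writer v1):
  tier: no writer-side match
  attrs: paired with writer attrs (list<string> -> list<string>; writer required)
  checksum: paired with writer checksum (bytes -> bytes; writer required)
  quantity: paired with writer quantity (int32 -> int32; writer required)
  balance: paired with writer balance (float32 -> float32; writer required)
  leftover writer field: tier
  violation R1 at tier
  => 1 violation(s): backward is BREAKING for Profile
forward for Profile (reader v1, writer v2):
  tier: no writer-side match
  attrs: paired with writer attrs (list<string> -> list<string>; writer required)
  checksum: paired with writer checksum (bytes -> bytes; writer required)
  quantity: paired with writer quantity (int32 -> int32; writer required)
  balance: paired with writer balance (float32 -> float32; writer optional)
  leftover writer field: tier
  violation R1 at balance
  violation R1 at tier
  => 2 violation(s): forward is BREAKING for Profile


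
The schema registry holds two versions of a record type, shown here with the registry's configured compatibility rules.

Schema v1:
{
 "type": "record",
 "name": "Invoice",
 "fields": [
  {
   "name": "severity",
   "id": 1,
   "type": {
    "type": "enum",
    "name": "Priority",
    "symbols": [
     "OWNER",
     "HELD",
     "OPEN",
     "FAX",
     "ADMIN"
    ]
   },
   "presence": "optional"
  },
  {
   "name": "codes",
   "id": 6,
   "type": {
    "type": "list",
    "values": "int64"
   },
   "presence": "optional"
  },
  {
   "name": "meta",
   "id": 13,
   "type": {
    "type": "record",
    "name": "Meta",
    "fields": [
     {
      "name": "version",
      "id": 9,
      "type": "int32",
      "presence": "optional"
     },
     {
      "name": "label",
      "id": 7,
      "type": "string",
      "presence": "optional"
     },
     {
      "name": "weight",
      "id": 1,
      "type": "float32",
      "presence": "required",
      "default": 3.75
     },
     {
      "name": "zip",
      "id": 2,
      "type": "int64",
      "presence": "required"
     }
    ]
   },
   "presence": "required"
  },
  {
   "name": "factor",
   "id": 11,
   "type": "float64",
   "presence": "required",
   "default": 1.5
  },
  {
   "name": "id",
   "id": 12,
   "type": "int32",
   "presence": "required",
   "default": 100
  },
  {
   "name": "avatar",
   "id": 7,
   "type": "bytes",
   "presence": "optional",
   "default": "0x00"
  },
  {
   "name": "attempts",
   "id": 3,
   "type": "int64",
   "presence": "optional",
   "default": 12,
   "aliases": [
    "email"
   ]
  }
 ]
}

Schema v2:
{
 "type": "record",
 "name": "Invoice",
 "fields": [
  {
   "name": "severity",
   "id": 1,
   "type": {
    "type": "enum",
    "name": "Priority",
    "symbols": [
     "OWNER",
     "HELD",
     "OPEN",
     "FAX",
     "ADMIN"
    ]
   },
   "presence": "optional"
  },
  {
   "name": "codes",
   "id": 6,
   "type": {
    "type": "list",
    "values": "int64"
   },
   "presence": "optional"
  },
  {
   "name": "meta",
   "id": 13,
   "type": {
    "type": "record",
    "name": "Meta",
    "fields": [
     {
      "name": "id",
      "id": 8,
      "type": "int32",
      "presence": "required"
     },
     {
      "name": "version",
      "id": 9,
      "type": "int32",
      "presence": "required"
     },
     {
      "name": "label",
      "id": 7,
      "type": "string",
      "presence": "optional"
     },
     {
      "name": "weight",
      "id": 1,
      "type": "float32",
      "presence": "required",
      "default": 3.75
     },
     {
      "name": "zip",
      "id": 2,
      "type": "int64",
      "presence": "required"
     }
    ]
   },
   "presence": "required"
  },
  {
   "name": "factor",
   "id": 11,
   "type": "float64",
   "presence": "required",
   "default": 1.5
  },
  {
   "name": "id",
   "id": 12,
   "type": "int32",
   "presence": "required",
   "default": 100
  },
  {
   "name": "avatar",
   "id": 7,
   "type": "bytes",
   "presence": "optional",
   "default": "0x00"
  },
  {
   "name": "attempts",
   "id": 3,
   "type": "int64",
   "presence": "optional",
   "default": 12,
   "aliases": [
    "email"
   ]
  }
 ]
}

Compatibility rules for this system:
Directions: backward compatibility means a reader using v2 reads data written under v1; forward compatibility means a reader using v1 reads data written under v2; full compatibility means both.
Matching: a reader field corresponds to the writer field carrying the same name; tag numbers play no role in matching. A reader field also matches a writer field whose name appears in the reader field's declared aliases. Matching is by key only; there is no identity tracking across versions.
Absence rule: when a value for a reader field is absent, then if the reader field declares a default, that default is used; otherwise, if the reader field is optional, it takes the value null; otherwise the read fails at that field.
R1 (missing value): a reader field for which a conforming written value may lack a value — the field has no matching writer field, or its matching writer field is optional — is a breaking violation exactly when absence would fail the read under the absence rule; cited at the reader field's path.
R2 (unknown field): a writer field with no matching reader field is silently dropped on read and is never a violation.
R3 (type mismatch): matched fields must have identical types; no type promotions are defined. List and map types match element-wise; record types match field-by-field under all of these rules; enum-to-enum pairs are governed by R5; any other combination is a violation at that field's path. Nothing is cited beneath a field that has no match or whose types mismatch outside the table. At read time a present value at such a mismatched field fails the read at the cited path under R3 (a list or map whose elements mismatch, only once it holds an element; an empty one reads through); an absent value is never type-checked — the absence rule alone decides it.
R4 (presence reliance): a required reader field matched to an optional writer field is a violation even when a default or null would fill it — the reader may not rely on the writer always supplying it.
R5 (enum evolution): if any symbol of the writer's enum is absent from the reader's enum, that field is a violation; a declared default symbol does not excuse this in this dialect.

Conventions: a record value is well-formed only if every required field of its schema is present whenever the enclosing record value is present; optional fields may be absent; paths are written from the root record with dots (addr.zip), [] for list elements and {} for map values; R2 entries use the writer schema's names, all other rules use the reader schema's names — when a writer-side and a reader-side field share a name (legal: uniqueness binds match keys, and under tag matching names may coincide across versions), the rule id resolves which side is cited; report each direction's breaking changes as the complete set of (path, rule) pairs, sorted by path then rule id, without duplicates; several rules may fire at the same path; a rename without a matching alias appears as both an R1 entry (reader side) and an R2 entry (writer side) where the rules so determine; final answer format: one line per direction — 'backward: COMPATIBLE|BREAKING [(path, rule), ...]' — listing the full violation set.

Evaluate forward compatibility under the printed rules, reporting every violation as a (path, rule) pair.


in Invoice below, arrows point writer -> reader
forward for Invoice (reader v1, writer v2):
  severity <- severity (Priority -> Priority, writer optional)
  codes <- codes (list<int64> -> list<int64>, writer optional)
  meta <- meta (Meta -> Meta, writer required)
  factor <- factor (float64 -> float64, writer required)
  id <- id (int32 -> int32, writer required)
  avatar <- avatar (bytes -> bytes, writer optional)
  attempts <- attempts (int64 -> int64, writer optional)
  meta.version <- meta.version (int32 -> int32, writer required)
  meta.label <- meta.label (string -> string, writer optional)
  meta.weight <- meta.weight (float32 -> float32, writer required)
  meta.zip <- meta.zip (int64 -> int64, writer required)
  writer field meta.id has no reader counterpart
  => no violations; forward on Invoice: COMPATIBLE
remaining Invoice differences; none change what is asked:
  added field id to record Meta: required int32, tag 8 (in v2 it sits immediately before version) -> fires only in the backward direction of Invoice, which is not asked here
  field version in record Meta: optional changed to required -> fires only in the backward direction of Invoice, which is not asked here

forward: COMPATIBLE []


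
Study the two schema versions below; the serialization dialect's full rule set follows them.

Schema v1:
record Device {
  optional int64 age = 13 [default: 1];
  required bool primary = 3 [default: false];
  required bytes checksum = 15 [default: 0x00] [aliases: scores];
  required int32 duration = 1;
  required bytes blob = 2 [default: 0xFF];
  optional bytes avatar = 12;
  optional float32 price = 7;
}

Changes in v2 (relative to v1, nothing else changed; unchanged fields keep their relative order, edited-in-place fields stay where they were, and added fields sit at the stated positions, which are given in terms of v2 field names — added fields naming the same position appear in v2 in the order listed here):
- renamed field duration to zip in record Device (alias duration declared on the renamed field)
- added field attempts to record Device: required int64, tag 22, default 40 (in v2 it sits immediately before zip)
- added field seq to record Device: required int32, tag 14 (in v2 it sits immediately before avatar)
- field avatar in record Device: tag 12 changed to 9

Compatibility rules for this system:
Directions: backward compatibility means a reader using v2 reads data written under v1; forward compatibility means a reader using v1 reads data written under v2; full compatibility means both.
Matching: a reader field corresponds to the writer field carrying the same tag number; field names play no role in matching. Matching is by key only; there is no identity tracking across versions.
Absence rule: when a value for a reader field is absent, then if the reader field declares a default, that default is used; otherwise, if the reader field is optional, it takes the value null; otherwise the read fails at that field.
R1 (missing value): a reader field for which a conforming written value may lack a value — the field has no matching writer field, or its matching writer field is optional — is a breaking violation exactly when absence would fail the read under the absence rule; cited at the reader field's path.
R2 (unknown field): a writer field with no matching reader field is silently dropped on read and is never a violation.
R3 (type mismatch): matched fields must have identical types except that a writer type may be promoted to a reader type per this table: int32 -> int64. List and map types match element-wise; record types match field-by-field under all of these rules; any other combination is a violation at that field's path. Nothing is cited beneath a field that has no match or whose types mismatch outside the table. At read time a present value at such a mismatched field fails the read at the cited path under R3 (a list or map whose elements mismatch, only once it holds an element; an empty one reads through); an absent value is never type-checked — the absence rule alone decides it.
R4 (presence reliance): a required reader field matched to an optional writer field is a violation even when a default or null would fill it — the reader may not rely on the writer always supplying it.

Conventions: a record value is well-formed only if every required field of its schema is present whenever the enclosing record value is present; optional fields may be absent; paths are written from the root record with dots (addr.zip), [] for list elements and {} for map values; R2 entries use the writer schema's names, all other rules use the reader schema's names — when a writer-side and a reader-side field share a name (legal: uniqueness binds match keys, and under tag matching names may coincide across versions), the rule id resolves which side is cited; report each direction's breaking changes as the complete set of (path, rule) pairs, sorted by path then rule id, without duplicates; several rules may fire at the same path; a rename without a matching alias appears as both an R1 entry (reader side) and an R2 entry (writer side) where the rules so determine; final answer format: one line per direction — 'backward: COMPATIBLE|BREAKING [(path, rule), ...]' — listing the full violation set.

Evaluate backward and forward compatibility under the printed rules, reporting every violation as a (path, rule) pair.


the writer's type comes first in each Device pair
backward pass over Device, reader schema v2, writer schema v1:
  age <- age (int64 -> int64, writer optional)
  primary <- primary (bool -> bool, writer required)
  checksum <- checksum (bytes -> bytes, writer required)
  attempts: no writer match
  zip <- duration (int32 -> int32, writer required)
  blob <- blob (bytes -> bytes, writer required)
  seq: no writer match
  avatar: no writer match
  price <- price (float32 -> float32, writer optional)
  leftover writer field: avatar
  rule R1 violated at seq
  => backward verdict for Device: BREAKING, 1 violation(s)
forward pass over Device, reader schema v1, writer schema v2:
  age <- age (int64 -> int64, writer optional)
  primary <- primary (bool -> bool, writer required)
  checksum <- checksum (bytes -> bytes, writer required)
  duration <- zip (int32 -> int32, writer required)
  blob <- blob (bytes -> bytes, writer required)
  avatar: no writer match
  price <- price (float32 -> float32, writer optional)
  leftover writer field: attempts
  leftover writer field: seq
  leftover writer field: avatar
  => forward verdict for Device: COMPATIBLE, no violations

backward: BREAKING [(seq, R1)]; forward: COMPATIBLE []


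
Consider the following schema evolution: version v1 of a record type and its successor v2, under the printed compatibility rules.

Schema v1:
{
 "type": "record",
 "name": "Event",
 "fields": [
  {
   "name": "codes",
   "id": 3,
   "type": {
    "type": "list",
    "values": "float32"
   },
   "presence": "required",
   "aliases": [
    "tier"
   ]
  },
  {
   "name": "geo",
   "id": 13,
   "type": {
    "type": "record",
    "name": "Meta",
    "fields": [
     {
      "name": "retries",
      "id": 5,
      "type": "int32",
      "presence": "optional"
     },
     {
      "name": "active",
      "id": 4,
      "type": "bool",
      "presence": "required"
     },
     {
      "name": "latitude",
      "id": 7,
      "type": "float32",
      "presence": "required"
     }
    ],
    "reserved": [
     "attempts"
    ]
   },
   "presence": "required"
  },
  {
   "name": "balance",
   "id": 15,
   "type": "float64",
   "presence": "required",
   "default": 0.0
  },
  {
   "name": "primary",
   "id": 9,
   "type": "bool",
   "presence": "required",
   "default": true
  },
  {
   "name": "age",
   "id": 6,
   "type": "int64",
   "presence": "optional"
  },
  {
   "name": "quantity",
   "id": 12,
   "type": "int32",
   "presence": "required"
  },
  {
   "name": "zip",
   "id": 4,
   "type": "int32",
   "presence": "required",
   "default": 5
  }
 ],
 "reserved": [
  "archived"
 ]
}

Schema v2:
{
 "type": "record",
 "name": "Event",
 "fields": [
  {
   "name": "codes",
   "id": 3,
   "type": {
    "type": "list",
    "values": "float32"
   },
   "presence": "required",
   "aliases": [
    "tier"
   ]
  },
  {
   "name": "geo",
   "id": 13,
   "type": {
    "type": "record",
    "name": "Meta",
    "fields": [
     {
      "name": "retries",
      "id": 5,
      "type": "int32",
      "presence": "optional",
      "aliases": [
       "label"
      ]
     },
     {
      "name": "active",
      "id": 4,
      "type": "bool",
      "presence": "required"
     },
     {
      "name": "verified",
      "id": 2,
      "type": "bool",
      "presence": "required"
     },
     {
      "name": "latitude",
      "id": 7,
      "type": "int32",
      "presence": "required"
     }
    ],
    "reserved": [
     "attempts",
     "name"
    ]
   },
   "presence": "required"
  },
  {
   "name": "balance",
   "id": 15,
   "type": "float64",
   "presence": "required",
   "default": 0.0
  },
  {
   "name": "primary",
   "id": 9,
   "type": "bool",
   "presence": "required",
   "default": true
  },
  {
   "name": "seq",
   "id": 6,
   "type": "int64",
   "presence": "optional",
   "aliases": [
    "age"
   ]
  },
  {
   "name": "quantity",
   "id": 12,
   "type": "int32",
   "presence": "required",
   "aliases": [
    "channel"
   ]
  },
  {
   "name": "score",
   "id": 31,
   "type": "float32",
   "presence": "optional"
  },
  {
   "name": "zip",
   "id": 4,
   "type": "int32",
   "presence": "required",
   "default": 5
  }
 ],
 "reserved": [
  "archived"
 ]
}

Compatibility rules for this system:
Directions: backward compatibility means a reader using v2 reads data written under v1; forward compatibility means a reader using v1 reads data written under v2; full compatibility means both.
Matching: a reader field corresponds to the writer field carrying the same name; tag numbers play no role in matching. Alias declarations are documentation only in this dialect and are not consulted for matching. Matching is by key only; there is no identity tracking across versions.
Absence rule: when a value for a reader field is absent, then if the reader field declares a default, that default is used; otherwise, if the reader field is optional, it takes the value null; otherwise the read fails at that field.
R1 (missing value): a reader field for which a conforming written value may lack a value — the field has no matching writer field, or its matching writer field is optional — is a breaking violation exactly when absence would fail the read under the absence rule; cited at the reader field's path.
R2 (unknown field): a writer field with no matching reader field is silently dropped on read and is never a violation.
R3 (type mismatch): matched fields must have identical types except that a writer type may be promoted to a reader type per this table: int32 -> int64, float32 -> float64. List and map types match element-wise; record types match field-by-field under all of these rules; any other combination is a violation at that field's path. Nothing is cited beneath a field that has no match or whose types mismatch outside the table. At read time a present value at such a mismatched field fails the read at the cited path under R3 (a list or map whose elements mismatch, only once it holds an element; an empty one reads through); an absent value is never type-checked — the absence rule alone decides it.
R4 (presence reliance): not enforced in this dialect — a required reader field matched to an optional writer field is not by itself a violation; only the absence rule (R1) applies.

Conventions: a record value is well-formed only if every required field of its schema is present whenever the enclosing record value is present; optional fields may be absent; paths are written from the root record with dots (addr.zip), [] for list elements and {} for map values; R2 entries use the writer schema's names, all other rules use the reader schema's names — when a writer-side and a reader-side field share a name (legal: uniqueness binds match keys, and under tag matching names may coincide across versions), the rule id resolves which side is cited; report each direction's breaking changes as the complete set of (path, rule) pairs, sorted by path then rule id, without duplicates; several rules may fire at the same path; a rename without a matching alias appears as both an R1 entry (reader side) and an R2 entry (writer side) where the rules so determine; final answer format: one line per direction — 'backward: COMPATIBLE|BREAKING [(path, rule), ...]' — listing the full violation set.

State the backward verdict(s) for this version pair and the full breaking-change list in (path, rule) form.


arrows below run writer -> reader for Event
backward pass over Event, reader schema v2, writer schema v1:
  codes: paired with writer codes (list<float32> -> list<float32>; writer required)
  geo: paired with writer geo (Meta -> Meta; writer required)
  balance: paired with writer balance (float64 -> float64; writer required)
  primary: paired with writer primary (bool -> bool; writer required)
  seq has no writer counterpart
  quantity: paired with writer quantity (int32 -> int32; writer required)
  score has no writer counterpart
  zip: paired with writer zip (int32 -> int32; writer required)
  writer age: unknown to reader
  geo.retries: paired with writer geo.retries (int32 -> int32; writer optional)
  geo.active: paired with writer geo.active (bool -> bool; writer required)
  geo.verified has no writer counterpart
  geo.latitude: paired with writer geo.latitude (float32 -> int32; writer required)
  rule R3 violated at geo.latitude
  rule R1 violated at geo.verified
  => backward: BREAKING (2)
diffs on Event not affecting the asked answer:
  renamed field age to seq in record Event (alias age declared on the renamed field) -> triggers nothing under Event's printed rules — same verdict
  added field score to record Event: optional float32, tag 31 (in v2 it sits immediately before zip) -> triggers nothing under Event's printed rules — same verdict

backward: BREAKING [(geo.latitude, R3), (geo.verified, R1)]
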